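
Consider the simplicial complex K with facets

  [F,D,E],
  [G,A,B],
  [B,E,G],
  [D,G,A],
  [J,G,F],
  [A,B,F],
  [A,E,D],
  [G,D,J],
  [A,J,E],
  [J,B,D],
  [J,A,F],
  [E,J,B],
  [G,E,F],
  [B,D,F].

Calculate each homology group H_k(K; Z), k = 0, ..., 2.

Order the vertices as A < B < D < E < F < G < J. Listing each simplex with vertices in this order, K has dimension 2 with simplices:

  0-simplices (7): A, B, D, E, F, G, J
  1-simplices (21): AB, AD, AE, AF, AG, AJ, BD, BE, BF, BG, BJ, DE, DF, DG, DJ, EF, EG, EJ, FG, FJ, GJ
  2-simplices (14): ABF, ABG, ADE, ADG, AEJ, AFJ, BDF, BDJ, BEG, BEJ, DEF, DGJ, EFG, FGJ

Hence C_0 ≅ Z^7, C_1 ≅ Z^21, C_2 ≅ Z^14.

Boundary ∂_1: C_1 → C_0 is given by ∂[p,q] = [q] − [p]. For instance
  ∂BG = G − B.
As a 7×21 matrix over Z this has rank 6, with invariant factors (1,1,1,1,1,1).

Boundary ∂_2: C_2 → C_1 acts by ∂[p,q,r] = [q,r] − [p,r] + [p,q]. For instance
  ∂ADG = DG − AG + AD,
  ∂ADE = DE − AE + AD.
The 21×14 boundary matrix has rank 13 and Smith normal form diag(1,1,1,1,1,1,1,1,1,1,1,1,1).

Now H_k = ker ∂_k / im ∂_{k+1}, so:

  H_0: rank C_0 − rank ∂_1 = 7 − 6 = 1, and the invariant factors of ∂_1 are all 1, so H_0 = Z.
  H_1: rank ker ∂_1 − rank ∂_2 = (21 − 6) − 13 = 2, and the invariant factors of ∂_2 are all 1, so H_1 = Z^2.
  H_2: rank ker ∂_2 − rank ∂_3 = (14 − 13) − 0 = 1, and there is no ∂_3, so H_2 = Z.

H_0 ≅ Z,  H_1 ≅ Z^2,  H_2 ≅ Z.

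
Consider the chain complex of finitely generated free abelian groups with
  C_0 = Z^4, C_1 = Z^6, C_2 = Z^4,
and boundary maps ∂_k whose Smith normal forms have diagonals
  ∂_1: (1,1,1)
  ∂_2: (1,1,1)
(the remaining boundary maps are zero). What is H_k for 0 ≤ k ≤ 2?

H_0 ≅ Z,  H_1 = 0,  H_2 ≅ Z.

H_0: b_0 = 4 − 0 − 3 = 1; torsion from ∂_1 factors > 1: none. So H_0 ≅ Z.
H_1: b_1 = 6 − 3 − 3 = 0; torsion from ∂_2 factors > 1: none. So H_1 ≅ 0.
H_2: b_2 = 4 − 3 − 0 = 1; torsion from ∂_3 factors > 1: none. So H_2 ≅ Z.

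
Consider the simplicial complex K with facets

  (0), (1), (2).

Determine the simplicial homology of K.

H_0 ≅ Z^3.

Order the vertices as 0 < 1 < 2. Listing each simplex with vertices in this order, K has dimension 0 with simplices:

  0-simplices (3): [0], [1], [2]

Hence C_0 ≅ Z^3.

Computing H_k = (kernel of ∂_k) / (image of ∂_{k+1}):

  H_0: rank C_0 − rank ∂_1 = 3 − 0 = 3, and there is no ∂_1, so H_0 ≅ Z^3.

(K is a triangulation of a set of 3 points.)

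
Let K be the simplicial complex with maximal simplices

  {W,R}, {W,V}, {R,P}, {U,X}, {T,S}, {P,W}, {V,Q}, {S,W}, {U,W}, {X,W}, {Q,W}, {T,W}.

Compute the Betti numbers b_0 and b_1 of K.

b_0 = 1, b_1 = 4.

Order the vertices as P < Q < R < S < T < U < V < W < X. Listing each simplex with vertices in this order, K has dimension 1 with simplices:

  0-simplices (9): P, Q, R, S, T, U, V, W, X
  1-simplices (12): PR, PW, QV, QW, RW, ST, SW, TW, UW, UX, VW, WX

giving chain groups C_0 ≅ Z^9, C_1 ≅ Z^12.

The boundary map ∂_1: C_1 → C_0 is given by ∂[p,q] = [q] − [p]. For instance
  ∂ST = T − S.
The resulting 9×12 matrix has rank 8, and its Smith normal form has invariant factors (1,1,1,1,1,1,1,1).

Now H_k = ker ∂_k / im ∂_{k+1}, so:

  H_0: rank C_0 − rank ∂_1 = 9 − 8 = 1, and the invariant factors of ∂_1 are all 1, so H_0 = Z.
  H_1: rank ker ∂_1 − rank ∂_2 = (12 − 8) − 0 = 4, and there is no ∂_2, so H_1 = Z^4.

(K is a triangulation of a wedge of 4 circles.)

Hence the Betti numbers are b_0 = 1, b_1 = 4.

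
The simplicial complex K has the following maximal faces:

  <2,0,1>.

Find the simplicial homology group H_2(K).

Take the total order 0 < 1 < 2 on the vertex set. Then K (dimension 2) consists of the simplices:

  0-simplices (3): [0], [1], [2]
  1-simplices (3): [0,1], [0,2], [1,2]
  2-simplices (1): [0,1,2]

giving chain groups C_0 ≅ Z^3, C_1 ≅ Z^3, C_2 ≅ Z^1.

∂_1: C_1 → C_0 sends each edge [p,q] (with p < q) to q − p. For instance
  ∂[0,2] = [2] − [0].
The resulting 3×3 matrix has rank 2, and its Smith normal form has invariant factors (1,1).

∂_2: C_2 → C_1 acts by ∂[p,q,r] = [q,r] − [p,r] + [p,q]. For instance
  ∂[0,1,2] = [1,2] − [0,2] + [0,1].
This gives a 3×1 integer matrix of rank 1; reducing to Smith normal form yields diagonal entries (1).

Reading off H_k = ker ∂_k / im ∂_{k+1}:

  H_2: rank ker ∂_2 − rank ∂_3 = (1 − 1) − 0 = 0, and there is no ∂_3, so H_2 ≅ 0.

(K is a triangulation of the 2-simplex.)

H_2 ≅ 0.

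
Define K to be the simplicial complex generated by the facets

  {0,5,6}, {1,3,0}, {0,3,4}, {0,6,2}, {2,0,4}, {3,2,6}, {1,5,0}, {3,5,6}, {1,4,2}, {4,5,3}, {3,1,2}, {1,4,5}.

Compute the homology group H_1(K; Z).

H_1 = Z/2.

We work with the vertex ordering 0 < 1 < 2 < 3 < 4 < 5 < 6. The simplices of K, each written with vertices in increasing order, are:

  0-simplices (7): [0], [1], [2], [3], [4], [5], [6]
  1-simplices (18): [0,1], [0,2], [0,3], [0,4], [0,5], [0,6], [1,2], [1,3], [1,4], [1,5], [2,3], [2,4], [2,6], [3,4], [3,5], [3,6], [4,5], [5,6]
  2-simplices (12): [0,1,3], [0,1,5], [0,2,4], [0,2,6], [0,3,4], [0,5,6], [1,2,3], [1,2,4], [1,4,5], [2,3,6], [3,4,5], [3,5,6]

so the chain groups are C_0 ≅ Z^7, C_1 ≅ Z^18, C_2 ≅ Z^12.

∂_1: C_1 → C_0 is given by ∂[p,q] = [q] − [p]. For instance
  ∂[3,4] = [4] − [3].
The 7×18 boundary matrix has rank 6 and Smith normal form diag(1,1,1,1,1,1).

Boundary ∂_2: C_2 → C_1 acts by ∂[p,q,r] = [q,r] − [p,r] + [p,q]. For instance
  ∂[2,3,6] = [3,6] − [2,6] + [2,3],
  ∂[0,1,5] = [1,5] − [0,5] + [0,1].
The 18×12 boundary matrix has rank 12 and Smith normal form diag(1,1,1,1,1,1,1,1,1,1,1,2).

From H_k ≅ ker(∂_k) / im(∂_{k+1}) we obtain:

  H_1: rank ker ∂_1 − rank ∂_2 = (18 − 6) − 12 = 0, and ∂_2 has invariant factor 2 > 1, so H_1 = Z/2.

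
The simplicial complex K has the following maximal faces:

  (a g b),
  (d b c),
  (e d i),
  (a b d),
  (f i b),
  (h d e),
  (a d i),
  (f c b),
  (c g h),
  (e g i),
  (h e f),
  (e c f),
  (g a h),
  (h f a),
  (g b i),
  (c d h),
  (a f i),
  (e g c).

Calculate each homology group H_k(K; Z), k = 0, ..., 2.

H_0 = Z,  H_1 = Z ⊕ Z/2,  H_2 = 0.

Fix the vertex order a < b < c < d < e < f < g < h < i and write every simplex with vertices in increasing order. Then dim K = 2 and the simplices of K are:

  0-simplices (9): a, b, c, d, e, f, g, h, i
  1-simplices (27): ab, ad, af, ag, ah, ai, bc, bd, bf, bg, bi, cd, ce, cf, cg, ch, de, dh, di, ef, eg, eh, ei, fh, fi, gh, gi
  2-simplices (18): abd, abg, adi, afh, afi, agh, bcd, bcf, bfi, bgi, cdh, cef, ceg, cgh, deh, dei, efh, egi

Hence C_0 ≅ Z^9, C_1 ≅ Z^27, C_2 ≅ Z^18.

The boundary map ∂_1: C_1 → C_0 maps an edge to its endpoints' difference, ∂[p,q] = q − p.
As a 9×27 matrix over Z this has rank 8, with invariant factors (1,1,1,1,1,1,1,1).

Boundary ∂_2: C_2 → C_1 acts by ∂[p,q,r] = [q,r] − [p,r] + [p,q]. For instance
  ∂egi = gi − ei + eg,
  ∂deh = eh − dh + de.
As a 27×18 matrix over Z this has rank 18, with invariant factors (1,1,1,1,1,1,1,1,1,1,1,1,1,1,1,1,1,2).

Reading off H_k = ker ∂_k / im ∂_{k+1}:

  H_0: rank C_0 − rank ∂_1 = 9 − 8 = 1, and the invariant factors of ∂_1 are all 1, so H_0 = Z.
  H_1: rank ker ∂_1 − rank ∂_2 = (27 − 8) − 18 = 1, and ∂_2 has invariant factor 2 > 1, so H_1 = Z ⊕ Z/2.
  H_2: rank ker ∂_2 − rank ∂_3 = (18 − 18) − 0 = 0, and there is no ∂_3, so H_2 = 0.

As a check, the Euler characteristic is 9 − 27 + 18 = 0, which agrees with 1 − 1 + 0 = 0.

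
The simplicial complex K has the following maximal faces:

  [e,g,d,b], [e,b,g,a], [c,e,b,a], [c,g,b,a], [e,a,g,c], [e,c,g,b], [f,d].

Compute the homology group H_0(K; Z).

We work with the vertex ordering a < b < c < d < e < f < g. The simplices of K, each written with vertices in increasing order, are:

  0-simplices (7): a, b, c, d, e, f, g
  1-simplices (14): ab, ac, ae, ag, bc, bd, be, bg, ce, cg, de, df, dg, eg
  2-simplices (13): abc, abe, abg, ace, acg, aeg, bce, bcg, bde, bdg, beg, ceg, deg
  3-simplices (6): abce, abcg, abeg, aceg, bceg, bdeg

so the chain groups are C_0 ≅ Z^7, C_1 ≅ Z^14, C_2 ≅ Z^13, C_3 ≅ Z^6.

Boundary ∂_1: C_1 → C_0 is given by ∂[p,q] = [q] − [p]. For instance
  ∂ab = b − a.
The resulting 7×14 matrix has rank 6, and its Smith normal form has invariant factors (1,1,1,1,1,1).

The boundary map ∂_2: C_2 → C_1 sends each 2-simplex [p,q,r] to [q,r] − [p,r] + [p,q]. For instance
  ∂beg = eg − bg + be,
  ∂abc = bc − ac + ab.
The resulting 14×13 matrix has rank 8, and its Smith normal form has invariant factors (1,1,1,1,1,1,1,1).

∂_3: C_3 → C_2 sends each 3-simplex σ to the alternating sum Σ_i (−1)^i (σ with its i-th vertex removed). For instance
  ∂abcg = bcg − acg + abg − abc,
  ∂bceg = ceg − beg + bcg − bce.
The resulting 13×6 matrix has rank 5, and its Smith normal form has invariant factors (1,1,1,1,1).

Now H_k = ker ∂_k / im ∂_{k+1}, so:

  H_0: rank C_0 − rank ∂_1 = 7 − 6 = 1, and the invariant factors of ∂_1 are all 1, so H_0 ≅ Z.

H_0 ≅ Z.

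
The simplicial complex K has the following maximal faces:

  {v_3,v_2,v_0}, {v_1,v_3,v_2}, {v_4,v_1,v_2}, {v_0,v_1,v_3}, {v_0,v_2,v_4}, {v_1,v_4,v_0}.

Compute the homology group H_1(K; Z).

Take the total order v_0 < v_1 < v_2 < v_3 < v_4 on the vertex set. Then K (dimension 2) consists of the simplices:

  0-simplices (5): [v_0], [v_1], [v_2], [v_3], [v_4]
  1-simplices (9): [v_0,v_1], [v_0,v_2], [v_0,v_3], [v_0,v_4], [v_1,v_2], [v_1,v_3], [v_1,v_4], [v_2,v_3], [v_2,v_4]
  2-simplices (6): [v_0,v_1,v_3], [v_0,v_1,v_4], [v_0,v_2,v_3], [v_0,v_2,v_4], [v_1,v_2,v_3], [v_1,v_2,v_4]

giving chain groups C_0 ≅ Z^5, C_1 ≅ Z^9, C_2 ≅ Z^6.

The boundary map ∂_1: C_1 → C_0 is given by ∂[p,q] = [q] − [p].
This gives a 5×9 integer matrix of rank 4; reducing to Smith normal form yields diagonal entries (1,1,1,1).

Boundary ∂_2: C_2 → C_1 maps a triangle to the signed sum of its edges. For instance
  ∂[v_0,v_2,v_3] = [v_2,v_3] − [v_0,v_3] + [v_0,v_2],
  ∂[v_1,v_2,v_3] = [v_2,v_3] − [v_1,v_3] + [v_1,v_2].
The resulting 9×6 matrix has rank 5, and its Smith normal form has invariant factors (1,1,1,1,1).

Computing H_k = (kernel of ∂_k) / (image of ∂_{k+1}):

  H_1: rank ker ∂_1 − rank ∂_2 = (9 − 4) − 5 = 0, and the invariant factors of ∂_2 are all 1, so H_1 = 0.

H_1 = 0.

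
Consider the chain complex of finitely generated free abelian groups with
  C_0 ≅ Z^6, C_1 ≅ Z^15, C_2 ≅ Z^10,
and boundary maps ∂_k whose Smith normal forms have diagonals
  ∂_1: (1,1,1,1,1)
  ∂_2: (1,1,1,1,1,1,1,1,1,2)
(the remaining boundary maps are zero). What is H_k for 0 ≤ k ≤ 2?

H_0 ≅ Z,  H_1 ≅ Z/2,  H_2 = 0.

H_0: b_0 = 6 − 0 − 5 = 1; torsion from ∂_1 factors > 1: none. So H_0 ≅ Z.
H_1: b_1 = 15 − 5 − 10 = 0; torsion from ∂_2 factors > 1: [2]. So H_1 ≅ Z/2.
H_2: b_2 = 10 − 10 − 0 = 0; torsion from ∂_3 factors > 1: none. So H_2 ≅ 0.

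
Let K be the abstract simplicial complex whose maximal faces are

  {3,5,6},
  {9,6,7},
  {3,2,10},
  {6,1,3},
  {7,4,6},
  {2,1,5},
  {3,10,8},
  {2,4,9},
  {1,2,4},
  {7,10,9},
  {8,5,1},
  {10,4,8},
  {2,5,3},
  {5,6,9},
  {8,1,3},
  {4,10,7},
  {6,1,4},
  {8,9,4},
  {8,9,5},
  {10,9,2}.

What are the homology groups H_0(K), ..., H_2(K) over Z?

H_0 ≅ Z,  H_1 ≅ Z ⊕ Z/2Z,  H_2 = 0.

Take the total order 1 < 2 < 3 < 4 < 5 < 6 < 7 < 8 < 9 < 10 on the vertex set. Then K (dimension 2) consists of the simplices:

  0-simplices (10): [1], [2], [3], [4], [5], [6], [7], [8], [9], [10]
  1-simplices (30): (30 of them)
  2-simplices (20): (20 of them)

giving chain groups C_0 ≅ Z^10, C_1 ≅ Z^30, C_2 ≅ Z^20.

Boundary ∂_1: C_1 → C_0 sends each edge [p,q] (with p < q) to q − p. For instance
  ∂[4,8] = [8] − [4].
The resulting 10×30 matrix has rank 9, and its Smith normal form has invariant factors (1,1,1,1,1,1,1,1,1).

Boundary ∂_2: C_2 → C_1 acts by ∂[p,q,r] = [q,r] − [p,r] + [p,q]. For instance
  ∂[1,3,6] = [3,6] − [1,6] + [1,3],
  ∂[2,3,5] = [3,5] − [2,5] + [2,3].
The resulting 30×20 matrix has rank 20, and its Smith normal form has invariant factors (1,1,1,1,1,1,1,1,1,1,1,1,1,1,1,1,1,1,1,2).

Computing H_k = (kernel of ∂_k) / (image of ∂_{k+1}):

  H_0: rank C_0 − rank ∂_1 = 10 − 9 = 1, and the invariant factors of ∂_1 are all 1, so H_0 ≅ Z.
  H_1: rank ker ∂_1 − rank ∂_2 = (30 − 9) − 20 = 1, and ∂_2 has invariant factor 2 > 1, so H_1 ≅ Z ⊕ Z/2Z.
  H_2: rank ker ∂_2 − rank ∂_3 = (20 − 20) − 0 = 0, and there is no ∂_3, so H_2 ≅ 0.

As a check, the Euler characteristic is 10 − 30 + 20 = 0, which agrees with 1 − 1 + 0 = 0.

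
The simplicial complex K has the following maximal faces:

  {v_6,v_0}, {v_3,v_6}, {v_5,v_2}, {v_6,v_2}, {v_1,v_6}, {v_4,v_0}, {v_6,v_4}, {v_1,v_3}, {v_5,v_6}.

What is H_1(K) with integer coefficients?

H_1 = Z^3.

Fix the vertex order v_0 < v_1 < v_2 < v_3 < v_4 < v_5 < v_6 and write every simplex with vertices in increasing order. Then dim K = 1 and the simplices of K are:

  0-simplices (7): [v_0], [v_1], [v_2], [v_3], [v_4], [v_5], [v_6]
  1-simplices (9): [v_0,v_4], [v_0,v_6], [v_1,v_3], [v_1,v_6], [v_2,v_5], [v_2,v_6], [v_3,v_6], [v_4,v_6], [v_5,v_6]

giving chain groups C_0 ≅ Z^7, C_1 ≅ Z^9.

Boundary ∂_1: C_1 → C_0 is given by ∂[p,q] = [q] − [p].
The resulting 7×9 matrix has rank 6, and its Smith normal form has invariant factors (1,1,1,1,1,1).

From H_k ≅ ker(∂_k) / im(∂_{k+1}) we obtain:

  H_1: rank ker ∂_1 − rank ∂_2 = (9 − 6) − 0 = 3, and there is no ∂_2, so H_1 = Z^3.

(K is a triangulation of a wedge of 3 circles.)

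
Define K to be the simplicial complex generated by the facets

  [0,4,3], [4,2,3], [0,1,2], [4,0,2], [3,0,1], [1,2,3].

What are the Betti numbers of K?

Take the total order 0 < 1 < 2 < 3 < 4 on the vertex set. Then K (dimension 2) consists of the simplices:

  0-simplices (5): [0], [1], [2], [3], [4]
  1-simplices (9): [0,1], [0,2], [0,3], [0,4], [1,2], [1,3], [2,3], [2,4], [3,4]
  2-simplices (6): [0,1,2], [0,1,3], [0,2,4], [0,3,4], [1,2,3], [2,3,4]

so the chain groups are C_0 ≅ Z^5, C_1 ≅ Z^9, C_2 ≅ Z^6.

Boundary ∂_1: C_1 → C_0 is given by ∂[p,q] = [q] − [p]. For instance
  ∂[2,3] = [3] − [2].
The resulting 5×9 matrix has rank 4, and its Smith normal form has invariant factors (1,1,1,1).

The boundary map ∂_2: C_2 → C_1 acts by ∂[p,q,r] = [q,r] − [p,r] + [p,q]. For instance
  ∂[1,2,3] = [2,3] − [1,3] + [1,2],
  ∂[0,3,4] = [3,4] − [0,4] + [0,3].
The 9×6 boundary matrix has rank 5 and Smith normal form diag(1,1,1,1,1).

From H_k ≅ ker(∂_k) / im(∂_{k+1}) we obtain:

  H_0: rank C_0 − rank ∂_1 = 5 − 4 = 1, and the invariant factors of ∂_1 are all 1, so H_0 = Z.
  H_1: rank ker ∂_1 − rank ∂_2 = (9 − 4) − 5 = 0, and the invariant factors of ∂_2 are all 1, so H_1 = 0.
  H_2: rank ker ∂_2 − rank ∂_3 = (6 − 5) − 0 = 1, and there is no ∂_3, so H_2 = Z.

Hence the Betti numbers are b_0 = 1, b_1 = 0, b_2 = 1.

b_0 = 1, b_1 = 0, b_2 = 1.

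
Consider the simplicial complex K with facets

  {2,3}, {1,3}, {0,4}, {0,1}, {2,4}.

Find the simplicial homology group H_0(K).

Fix the vertex order 0 < 1 < 2 < 3 < 4 and write every simplex with vertices in increasing order. Then dim K = 1 and the simplices of K are:

  0-simplices (5): [0], [1], [2], [3], [4]
  1-simplices (5): [0,1], [0,4], [1,3], [2,3], [2,4]

Hence C_0 ≅ Z^5, C_1 ≅ Z^5.

Boundary ∂_1: C_1 → C_0 sends each edge [p,q] (with p < q) to q − p. For instance
  ∂[0,4] = [4] − [0].
The resulting 5×5 matrix has rank 4, and its Smith normal form has invariant factors (1,1,1,1).

From H_k ≅ ker(∂_k) / im(∂_{k+1}) we obtain:

  H_0: rank C_0 − rank ∂_1 = 5 − 4 = 1, and the invariant factors of ∂_1 are all 1, so H_0 = Z.

H_0 ≅ Z.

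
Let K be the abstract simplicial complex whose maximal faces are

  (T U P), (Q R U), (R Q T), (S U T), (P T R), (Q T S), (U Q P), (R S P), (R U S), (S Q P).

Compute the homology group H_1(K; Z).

Take the total order P < Q < R < S < T < U on the vertex set. Then K (dimension 2) consists of the simplices:

  0-simplices (6): P, Q, R, S, T, U
  1-simplices (15): PQ, PR, PS, PT, PU, QR, QS, QT, QU, RS, RT, RU, ST, SU, TU
  2-simplices (10): PQS, PQU, PRS, PRT, PTU, QRT, QRU, QST, RSU, STU

giving chain groups C_0 ≅ Z^6, C_1 ≅ Z^15, C_2 ≅ Z^10.

The boundary map ∂_1: C_1 → C_0 maps an edge to its endpoints' difference, ∂[p,q] = q − p. For instance
  ∂SU = U − S.
The 6×15 boundary matrix has rank 5 and Smith normal form diag(1,1,1,1,1).

Boundary ∂_2: C_2 → C_1 sends each 2-simplex [p,q,r] to [q,r] − [p,r] + [p,q]. For instance
  ∂PTU = TU − PU + PT,
  ∂PQU = QU − PU + PQ.
As a 15×10 matrix over Z this has rank 10, with invariant factors (1,1,1,1,1,1,1,1,1,2).

Computing H_k = (kernel of ∂_k) / (image of ∂_{k+1}):

  H_1: rank ker ∂_1 − rank ∂_2 = (15 − 5) − 10 = 0, and ∂_2 has invariant factor 2 > 1, so H_1 = Z/2.

H_1 = Z/2.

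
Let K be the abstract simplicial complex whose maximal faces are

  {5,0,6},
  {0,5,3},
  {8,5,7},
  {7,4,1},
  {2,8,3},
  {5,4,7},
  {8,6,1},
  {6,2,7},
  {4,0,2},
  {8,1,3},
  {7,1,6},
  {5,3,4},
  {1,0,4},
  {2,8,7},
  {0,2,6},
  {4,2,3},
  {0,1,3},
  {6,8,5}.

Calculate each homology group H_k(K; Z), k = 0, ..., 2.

H_0 ≅ Z,  H_1 ≅ Z × Z/2,  H_2 = 0.

K has 9 vertices, 27 edges, 18 triangles.
rank ∂_0 = 0, rank ∂_1 = 8 ⇒ b_0 = 9 − 0 − 8 = 1; all invariant factors of ∂_1 are 1 so no torsion. So H_0 = Z.
rank ∂_1 = 8, rank ∂_2 = 18 ⇒ b_1 = 27 − 8 − 18 = 1; ∂_2 has invariant factor(s) [2] giving torsion. So H_1 = Z × Z/2.
rank ∂_2 = 18, rank ∂_3 = 0 ⇒ b_2 = 18 − 18 − 0 = 0. So H_2 = 0.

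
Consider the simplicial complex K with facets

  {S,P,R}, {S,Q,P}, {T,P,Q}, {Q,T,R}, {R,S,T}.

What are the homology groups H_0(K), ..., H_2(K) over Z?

H_0 ≅ Z,  H_1 ≅ Z,  H_2 = 0.

We work with the vertex ordering P < Q < R < S < T. The simplices of K, each written with vertices in increasing order, are:

  0-simplices (5): P, Q, R, S, T
  1-simplices (10): PQ, PR, PS, PT, QR, QS, QT, RS, RT, ST
  2-simplices (5): PQS, PQT, PRS, QRT, RST

so the chain groups are C_0 ≅ Z^5, C_1 ≅ Z^10, C_2 ≅ Z^5.

∂_1: C_1 → C_0 maps an edge to its endpoints' difference, ∂[p,q] = q − p.
The 5×10 boundary matrix has rank 4 and Smith normal form diag(1,1,1,1).

∂_2: C_2 → C_1 sends each 2-simplex [p,q,r] to [q,r] − [p,r] + [p,q]. For instance
  ∂PRS = RS − PS + PR,
  ∂PQT = QT − PT + PQ.
As a 10×5 matrix over Z this has rank 5, with invariant factors (1,1,1,1,1).

From H_k ≅ ker(∂_k) / im(∂_{k+1}) we obtain:

  H_0: rank C_0 − rank ∂_1 = 5 − 4 = 1, and the invariant factors of ∂_1 are all 1, so H_0 = Z.
  H_1: rank ker ∂_1 − rank ∂_2 = (10 − 4) − 5 = 1, and the invariant factors of ∂_2 are all 1, so H_1 = Z.
  H_2: rank ker ∂_2 − rank ∂_3 = (5 − 5) − 0 = 0, and there is no ∂_3, so H_2 = 0.

As a check, the Euler characteristic is 5 − 10 + 5 = 0, which agrees with 1 − 1 + 0 = 0.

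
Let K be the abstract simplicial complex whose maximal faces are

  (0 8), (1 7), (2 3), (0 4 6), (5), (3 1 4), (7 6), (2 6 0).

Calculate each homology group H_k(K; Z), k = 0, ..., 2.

H_0 = Z^2,  H_1 = Z^2,  H_2 = 0.

Take the total order 0 < 1 < 2 < 3 < 4 < 5 < 6 < 7 < 8 on the vertex set. Then K (dimension 2) consists of the simplices:

  0-simplices (9): [0], [1], [2], [3], [4], [5], [6], [7], [8]
  1-simplices (12): [0,2], [0,4], [0,6], [0,8], [1,3], [1,4], [1,7], [2,3], [2,6], [3,4], [4,6], [6,7]
  2-simplices (3): [0,2,6], [0,4,6], [1,3,4]

giving chain groups C_0 ≅ Z^9, C_1 ≅ Z^12, C_2 ≅ Z^3.

∂_1: C_1 → C_0 sends each edge [p,q] (with p < q) to q − p. For instance
  ∂[4,6] = [6] − [4].
As a 9×12 matrix over Z this has rank 7, with invariant factors (1,1,1,1,1,1,1).

The boundary map ∂_2: C_2 → C_1 sends each 2-simplex [p,q,r] to [q,r] − [p,r] + [p,q]. For instance
  ∂[0,2,6] = [2,6] − [0,6] + [0,2],
  ∂[1,3,4] = [3,4] − [1,4] + [1,3].
The 12×3 boundary matrix has rank 3 and Smith normal form diag(1,1,1).

Reading off H_k = ker ∂_k / im ∂_{k+1}:

  H_0: rank C_0 − rank ∂_1 = 9 − 7 = 2, and the invariant factors of ∂_1 are all 1, so H_0 = Z^2.
  H_1: rank ker ∂_1 − rank ∂_2 = (12 − 7) − 3 = 2, and the invariant factors of ∂_2 are all 1, so H_1 = Z^2.
  H_2: rank ker ∂_2 − rank ∂_3 = (3 − 3) − 0 = 0, and there is no ∂_3, so H_2 = 0.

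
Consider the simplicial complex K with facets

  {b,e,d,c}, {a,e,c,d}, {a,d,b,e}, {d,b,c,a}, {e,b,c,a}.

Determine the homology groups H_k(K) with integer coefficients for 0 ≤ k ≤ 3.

H_0 = Z,  H_1 = 0,  H_2 = 0,  H_3 = Z.

We work with the vertex ordering a < b < c < d < e. The simplices of K, each written with vertices in increasing order, are:

  0-simplices (5): a, b, c, d, e
  1-simplices (10): ab, ac, ad, ae, bc, bd, be, cd, ce, de
  2-simplices (10): abc, abd, abe, acd, ace, ade, bcd, bce, bde, cde
  3-simplices (5): abcd, abce, abde, acde, bcde

so the chain groups are C_0 ≅ Z^5, C_1 ≅ Z^10, C_2 ≅ Z^10, C_3 ≅ Z^5.

The boundary map ∂_1: C_1 → C_0 maps an edge to its endpoints' difference, ∂[p,q] = q − p.
As a 5×10 matrix over Z this has rank 4, with invariant factors (1,1,1,1).

The boundary map ∂_2: C_2 → C_1 maps a triangle to the signed sum of its edges. For instance
  ∂abc = bc − ac + ab,
  ∂ade = de − ae + ad.
This gives a 10×10 integer matrix of rank 6; reducing to Smith normal form yields diagonal entries (1,1,1,1,1,1).

The boundary map ∂_3: C_3 → C_2 sends each 3-simplex σ to the alternating sum Σ_i (−1)^i (σ with its i-th vertex removed). For instance
  ∂abcd = bcd − acd + abd − abc,
  ∂abde = bde − ade + abe − abd.
This gives a 10×5 integer matrix of rank 4; reducing to Smith normal form yields diagonal entries (1,1,1,1).

Now H_k = ker ∂_k / im ∂_{k+1}, so:

  H_0: rank C_0 − rank ∂_1 = 5 − 4 = 1, and the invariant factors of ∂_1 are all 1, so H_0 ≅ Z.
  H_1: rank ker ∂_1 − rank ∂_2 = (10 − 4) − 6 = 0, and the invariant factors of ∂_2 are all 1, so H_1 ≅ 0.
  H_2: rank ker ∂_2 − rank ∂_3 = (10 − 6) − 4 = 0, and the invariant factors of ∂_3 are all 1, so H_2 ≅ 0.
  H_3: rank ker ∂_3 − rank ∂_4 = (5 − 4) − 0 = 1, and there is no ∂_4, so H_3 ≅ Z.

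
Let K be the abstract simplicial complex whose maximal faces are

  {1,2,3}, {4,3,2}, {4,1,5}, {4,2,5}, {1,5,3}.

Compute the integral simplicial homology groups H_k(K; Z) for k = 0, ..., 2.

H_0 = Z,  H_1 = Z,  H_2 = 0.

We work with the vertex ordering 1 < 2 < 3 < 4 < 5. The simplices of K, each written with vertices in increasing order, are:

  0-simplices (5): [1], [2], [3], [4], [5]
  1-simplices (10): [1,2], [1,3], [1,4], [1,5], [2,3], [2,4], [2,5], [3,4], [3,5], [4,5]
  2-simplices (5): [1,2,3], [1,3,5], [1,4,5], [2,3,4], [2,4,5]

Hence C_0 ≅ Z^5, C_1 ≅ Z^10, C_2 ≅ Z^5.

∂_1: C_1 → C_0 is given by ∂[p,q] = [q] − [p]. For instance
  ∂[2,5] = [5] − [2].
The resulting 5×10 matrix has rank 4, and its Smith normal form has invariant factors (1,1,1,1).

∂_2: C_2 → C_1 sends each 2-simplex [p,q,r] to [q,r] − [p,r] + [p,q]. For instance
  ∂[1,2,3] = [2,3] − [1,3] + [1,2],
  ∂[2,3,4] = [3,4] − [2,4] + [2,3].
The 10×5 boundary matrix has rank 5 and Smith normal form diag(1,1,1,1,1).

Now H_k = ker ∂_k / im ∂_{k+1}, so:

  H_0: rank C_0 − rank ∂_1 = 5 − 4 = 1, and the invariant factors of ∂_1 are all 1, so H_0 ≅ Z.
  H_1: rank ker ∂_1 − rank ∂_2 = (10 − 4) − 5 = 1, and the invariant factors of ∂_2 are all 1, so H_1 ≅ Z.
  H_2: rank ker ∂_2 − rank ∂_3 = (5 − 5) − 0 = 0, and there is no ∂_3, so H_2 ≅ 0.

As a check, the Euler characteristic is 5 − 10 + 5 = 0, which agrees with 1 − 1 + 0 = 0.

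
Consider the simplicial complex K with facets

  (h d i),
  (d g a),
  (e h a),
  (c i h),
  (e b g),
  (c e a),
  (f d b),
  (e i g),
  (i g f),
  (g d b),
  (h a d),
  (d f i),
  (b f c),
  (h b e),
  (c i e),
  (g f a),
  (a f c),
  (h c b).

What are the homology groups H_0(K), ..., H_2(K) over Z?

H_0 = Z,  H_1 = Z ⊕ Z/2,  H_2 = 0.

Order the vertices as a < b < c < d < e < f < g < h < i. Listing each simplex with vertices in this order, K has dimension 2 with simplices:

  0-simplices (9): a, b, c, d, e, f, g, h, i
  1-simplices (27): ac, ad, ae, af, ag, ah, bc, bd, be, bf, bg, bh, ce, cf, ch, ci, df, dg, dh, di, eg, eh, ei, fg, fi, gi, hi
  2-simplices (18): ace, acf, adg, adh, aeh, afg, bcf, bch, bdf, bdg, beg, beh, cei, chi, dfi, dhi, egi, fgi

so the chain groups are C_0 ≅ Z^9, C_1 ≅ Z^27, C_2 ≅ Z^18.

Boundary ∂_1: C_1 → C_0 maps an edge to its endpoints' difference, ∂[p,q] = q − p.
As a 9×27 matrix over Z this has rank 8, with invariant factors (1,1,1,1,1,1,1,1).

Boundary ∂_2: C_2 → C_1 sends each 2-simplex [p,q,r] to [q,r] − [p,r] + [p,q]. For instance
  ∂bdf = df − bf + bd,
  ∂cei = ei − ci + ce.
The resulting 27×18 matrix has rank 18, and its Smith normal form has invariant factors (1,1,1,1,1,1,1,1,1,1,1,1,1,1,1,1,1,2).

From H_k ≅ ker(∂_k) / im(∂_{k+1}) we obtain:

  H_0: rank C_0 − rank ∂_1 = 9 − 8 = 1, and the invariant factors of ∂_1 are all 1, so H_0 ≅ Z.
  H_1: rank ker ∂_1 − rank ∂_2 = (27 − 8) − 18 = 1, and ∂_2 has invariant factor 2 > 1, so H_1 ≅ Z ⊕ Z/2.
  H_2: rank ker ∂_2 − rank ∂_3 = (18 − 18) − 0 = 0, and there is no ∂_3, so H_2 ≅ 0.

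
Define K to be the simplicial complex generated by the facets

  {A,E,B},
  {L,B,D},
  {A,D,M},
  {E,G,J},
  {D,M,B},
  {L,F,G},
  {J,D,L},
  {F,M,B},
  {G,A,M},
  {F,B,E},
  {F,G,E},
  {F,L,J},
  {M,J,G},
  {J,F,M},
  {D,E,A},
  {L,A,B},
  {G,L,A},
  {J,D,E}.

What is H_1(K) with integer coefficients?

H_1 = Z ⊕ Z/2.

Take the total order A < B < D < E < F < G < J < L < M on the vertex set. Then K (dimension 2) consists of the simplices:

  0-simplices (9): A, B, D, E, F, G, J, L, M
  1-simplices (27): AB, AD, AE, AG, AL, AM, BD, BE, BF, BL, BM, DE, DJ, DL, DM, EF, EG, EJ, FG, FJ, FL, FM, GJ, GL, GM, JL, JM
  2-simplices (18): ABE, ABL, ADE, ADM, AGL, AGM, BDL, BDM, BEF, BFM, DEJ, DJL, EFG, EGJ, FGL, FJL, FJM, GJM

Hence C_0 ≅ Z^9, C_1 ≅ Z^27, C_2 ≅ Z^18.

∂_1: C_1 → C_0 is given by ∂[p,q] = [q] − [p]. For instance
  ∂EJ = J − E.
This gives a 9×27 integer matrix of rank 8; reducing to Smith normal form yields diagonal entries (1,1,1,1,1,1,1,1).

The boundary map ∂_2: C_2 → C_1 sends each 2-simplex [p,q,r] to [q,r] − [p,r] + [p,q]. For instance
  ∂BDL = DL − BL + BD,
  ∂DJL = JL − DL + DJ.
As a 27×18 matrix over Z this has rank 18, with invariant factors (1,1,1,1,1,1,1,1,1,1,1,1,1,1,1,1,1,2).

Now H_k = ker ∂_k / im ∂_{k+1}, so:

  H_1: rank ker ∂_1 − rank ∂_2 = (27 − 8) − 18 = 1, and ∂_2 has invariant factor 2 > 1, so H_1 ≅ Z ⊕ Z/2.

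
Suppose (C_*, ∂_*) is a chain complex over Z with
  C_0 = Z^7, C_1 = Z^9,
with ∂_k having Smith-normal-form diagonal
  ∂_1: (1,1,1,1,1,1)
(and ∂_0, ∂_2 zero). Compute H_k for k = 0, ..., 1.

H_0 ≅ Z,  H_1 ≅ Z^3.

H_0: b_0 = 7 − 0 − 6 = 1; torsion from ∂_1 factors > 1: none. So H_0 ≅ Z.
H_1: b_1 = 9 − 6 − 0 = 3; torsion from ∂_2 factors > 1: none. So H_1 ≅ Z^3.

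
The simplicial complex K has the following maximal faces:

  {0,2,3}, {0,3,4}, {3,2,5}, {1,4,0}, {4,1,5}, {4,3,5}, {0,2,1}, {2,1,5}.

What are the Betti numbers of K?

Order the vertices as 0 < 1 < 2 < 3 < 4 < 5. Listing each simplex with vertices in this order, K has dimension 2 with simplices:

  0-simplices (6): [0], [1], [2], [3], [4], [5]
  1-simplices (12): [0,1], [0,2], [0,3], [0,4], [1,2], [1,4], [1,5], [2,3], [2,5], [3,4], [3,5], [4,5]
  2-simplices (8): [0,1,2], [0,1,4], [0,2,3], [0,3,4], [1,2,5], [1,4,5], [2,3,5], [3,4,5]

Hence C_0 ≅ Z^6, C_1 ≅ Z^12, C_2 ≅ Z^8.

∂_1: C_1 → C_0 is given by ∂[p,q] = [q] − [p]. For instance
  ∂[1,2] = [2] − [1].
As a 6×12 matrix over Z this has rank 5, with invariant factors (1,1,1,1,1).

Boundary ∂_2: C_2 → C_1 maps a triangle to the signed sum of its edges. For instance
  ∂[1,2,5] = [2,5] − [1,5] + [1,2],
  ∂[1,4,5] = [4,5] − [1,5] + [1,4].
This gives a 12×8 integer matrix of rank 7; reducing to Smith normal form yields diagonal entries (1,1,1,1,1,1,1).

Reading off H_k = ker ∂_k / im ∂_{k+1}:

  H_0: rank C_0 − rank ∂_1 = 6 − 5 = 1, and the invariant factors of ∂_1 are all 1, so H_0 = Z.
  H_1: rank ker ∂_1 − rank ∂_2 = (12 − 5) − 7 = 0, and the invariant factors of ∂_2 are all 1, so H_1 = 0.
  H_2: rank ker ∂_2 − rank ∂_3 = (8 − 7) − 0 = 1, and there is no ∂_3, so H_2 = Z.

Hence the Betti numbers are b_0 = 1, b_1 = 0, b_2 = 1.

b_0 = 1, b_1 = 0, b_2 = 1.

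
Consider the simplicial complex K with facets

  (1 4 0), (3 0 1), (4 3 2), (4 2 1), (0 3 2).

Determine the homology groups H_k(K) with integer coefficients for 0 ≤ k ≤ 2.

Order the vertices as 0 < 1 < 2 < 3 < 4. Listing each simplex with vertices in this order, K has dimension 2 with simplices:

  0-simplices (5): [0], [1], [2], [3], [4]
  1-simplices (10): [0,1], [0,2], [0,3], [0,4], [1,2], [1,3], [1,4], [2,3], [2,4], [3,4]
  2-simplices (5): [0,1,3], [0,1,4], [0,2,3], [1,2,4], [2,3,4]

Hence C_0 ≅ Z^5, C_1 ≅ Z^10, C_2 ≅ Z^5.

Boundary ∂_1: C_1 → C_0 is given by ∂[p,q] = [q] − [p].
The resulting 5×10 matrix has rank 4, and its Smith normal form has invariant factors (1,1,1,1).

Boundary ∂_2: C_2 → C_1 maps a triangle to the signed sum of its edges. For instance
  ∂[1,2,4] = [2,4] − [1,4] + [1,2],
  ∂[0,1,4] = [1,4] − [0,4] + [0,1].
As a 10×5 matrix over Z this has rank 5, with invariant factors (1,1,1,1,1).

Computing H_k = (kernel of ∂_k) / (image of ∂_{k+1}):

  H_0: rank C_0 − rank ∂_1 = 5 − 4 = 1, and the invariant factors of ∂_1 are all 1, so H_0 ≅ Z.
  H_1: rank ker ∂_1 − rank ∂_2 = (10 − 4) − 5 = 1, and the invariant factors of ∂_2 are all 1, so H_1 ≅ Z.
  H_2: rank ker ∂_2 − rank ∂_3 = (5 − 5) − 0 = 0, and there is no ∂_3, so H_2 ≅ 0.

(K is a triangulation of the Möbius band.)

H_0 ≅ Z,  H_1 ≅ Z,  H_2 = 0.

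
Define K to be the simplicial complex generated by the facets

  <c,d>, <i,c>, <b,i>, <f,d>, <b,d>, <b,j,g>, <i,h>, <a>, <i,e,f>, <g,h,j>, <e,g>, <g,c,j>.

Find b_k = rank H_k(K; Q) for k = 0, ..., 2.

b_0 = 2, b_1 = 5, b_2 = 0.

We work with the vertex ordering a < b < c < d < e < f < g < h < i < j. The simplices of K, each written with vertices in increasing order, are:

  0-simplices (10): a, b, c, d, e, f, g, h, i, j
  1-simplices (17): bd, bg, bi, bj, cd, cg, ci, cj, df, ef, eg, ei, fi, gh, gj, hi, hj
  2-simplices (4): bgj, cgj, efi, ghj

giving chain groups C_0 ≅ Z^10, C_1 ≅ Z^17, C_2 ≅ Z^4.

The boundary map ∂_1: C_1 → C_0 maps an edge to its endpoints' difference, ∂[p,q] = q − p. For instance
  ∂ci = i − c.
As a 10×17 matrix over Z this has rank 8, with invariant factors (1,1,1,1,1,1,1,1).

The boundary map ∂_2: C_2 → C_1 acts by ∂[p,q,r] = [q,r] − [p,r] + [p,q]. For instance
  ∂efi = fi − ei + ef,
  ∂bgj = gj − bj + bg.
The 17×4 boundary matrix has rank 4 and Smith normal form diag(1,1,1,1).

From H_k ≅ ker(∂_k) / im(∂_{k+1}) we obtain:

  H_0: rank C_0 − rank ∂_1 = 10 − 8 = 2, and the invariant factors of ∂_1 are all 1, so H_0 = Z^2.
  H_1: rank ker ∂_1 − rank ∂_2 = (17 − 8) − 4 = 5, and the invariant factors of ∂_2 are all 1, so H_1 = Z^5.
  H_2: rank ker ∂_2 − rank ∂_3 = (4 − 4) − 0 = 0, and there is no ∂_3, so H_2 = 0.

Hence the Betti numbers are b_0 = 2, b_1 = 5, b_2 = 0.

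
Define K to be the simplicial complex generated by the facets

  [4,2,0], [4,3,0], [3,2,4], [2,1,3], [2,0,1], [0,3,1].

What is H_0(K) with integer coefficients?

Fix the vertex order 0 < 1 < 2 < 3 < 4 and write every simplex with vertices in increasing order. Then dim K = 2 and the simplices of K are:

  0-simplices (5): [0], [1], [2], [3], [4]
  1-simplices (9): [0,1], [0,2], [0,3], [0,4], [1,2], [1,3], [2,3], [2,4], [3,4]
  2-simplices (6): [0,1,2], [0,1,3], [0,2,4], [0,3,4], [1,2,3], [2,3,4]

Hence C_0 ≅ Z^5, C_1 ≅ Z^9, C_2 ≅ Z^6.

Boundary ∂_1: C_1 → C_0 sends each edge [p,q] (with p < q) to q − p. For instance
  ∂[0,3] = [3] − [0].
As a 5×9 matrix over Z this has rank 4, with invariant factors (1,1,1,1).

∂_2: C_2 → C_1 maps a triangle to the signed sum of its edges. For instance
  ∂[1,2,3] = [2,3] − [1,3] + [1,2],
  ∂[0,2,4] = [2,4] − [0,4] + [0,2].
This gives a 9×6 integer matrix of rank 5; reducing to Smith normal form yields diagonal entries (1,1,1,1,1).

Now H_k = ker ∂_k / im ∂_{k+1}, so:

  H_0: rank C_0 − rank ∂_1 = 5 − 4 = 1, and the invariant factors of ∂_1 are all 1, so H_0 = Z.

H_0 = Z.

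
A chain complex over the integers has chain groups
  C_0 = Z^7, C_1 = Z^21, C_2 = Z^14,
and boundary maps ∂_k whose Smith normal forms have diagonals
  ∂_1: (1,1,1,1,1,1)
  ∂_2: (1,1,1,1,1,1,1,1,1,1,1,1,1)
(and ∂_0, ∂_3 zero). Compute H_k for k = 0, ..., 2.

H_0: b_0 = 7 − 0 − 6 = 1; torsion from ∂_1 factors > 1: none. So H_0 ≅ Z.
H_1: b_1 = 21 − 6 − 13 = 2; torsion from ∂_2 factors > 1: none. So H_1 ≅ Z^2.
H_2: b_2 = 14 − 13 − 0 = 1; torsion from ∂_3 factors > 1: none. So H_2 ≅ Z.

H_0 ≅ Z,  H_1 ≅ Z^2,  H_2 ≅ Z.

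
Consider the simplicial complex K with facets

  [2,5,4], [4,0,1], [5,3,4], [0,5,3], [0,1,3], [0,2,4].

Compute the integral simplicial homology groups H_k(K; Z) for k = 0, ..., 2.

H_0 ≅ Z,  H_1 ≅ Z,  H_2 = 0.

Order the vertices as 0 < 1 < 2 < 3 < 4 < 5. Listing each simplex with vertices in this order, K has dimension 2 with simplices:

  0-simplices (6): [0], [1], [2], [3], [4], [5]
  1-simplices (12): [0,1], [0,2], [0,3], [0,4], [0,5], [1,3], [1,4], [2,4], [2,5], [3,4], [3,5], [4,5]
  2-simplices (6): [0,1,3], [0,1,4], [0,2,4], [0,3,5], [2,4,5], [3,4,5]

Hence C_0 ≅ Z^6, C_1 ≅ Z^12, C_2 ≅ Z^6.

∂_1: C_1 → C_0 maps an edge to its endpoints' difference, ∂[p,q] = q − p.
As a 6×12 matrix over Z this has rank 5, with invariant factors (1,1,1,1,1).

∂_2: C_2 → C_1 maps a triangle to the signed sum of its edges. For instance
  ∂[2,4,5] = [4,5] − [2,5] + [2,4],
  ∂[0,1,4] = [1,4] − [0,4] + [0,1].
The resulting 12×6 matrix has rank 6, and its Smith normal form has invariant factors (1,1,1,1,1,1).

Reading off H_k = ker ∂_k / im ∂_{k+1}:

  H_0: rank C_0 − rank ∂_1 = 6 − 5 = 1, and the invariant factors of ∂_1 are all 1, so H_0 ≅ Z.
  H_1: rank ker ∂_1 − rank ∂_2 = (12 − 5) − 6 = 1, and the invariant factors of ∂_2 are all 1, so H_1 ≅ Z.
  H_2: rank ker ∂_2 − rank ∂_3 = (6 − 6) − 0 = 0, and there is no ∂_3, so H_2 ≅ 0.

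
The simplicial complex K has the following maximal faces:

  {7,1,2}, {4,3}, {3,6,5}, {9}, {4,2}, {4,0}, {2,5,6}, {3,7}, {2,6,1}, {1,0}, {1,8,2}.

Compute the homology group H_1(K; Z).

H_1 = Z^3.

We work with the vertex ordering 0 < 1 < 2 < 3 < 4 < 5 < 6 < 7 < 8 < 9. The simplices of K, each written with vertices in increasing order, are:

  0-simplices (10): [0], [1], [2], [3], [4], [5], [6], [7], [8], [9]
  1-simplices (16): [0,1], [0,4], [1,2], [1,6], [1,7], [1,8], [2,4], [2,5], [2,6], [2,7], [2,8], [3,4], [3,5], [3,6], [3,7], [5,6]
  2-simplices (5): [1,2,6], [1,2,7], [1,2,8], [2,5,6], [3,5,6]

giving chain groups C_0 ≅ Z^10, C_1 ≅ Z^16, C_2 ≅ Z^5.

Boundary ∂_1: C_1 → C_0 is given by ∂[p,q] = [q] − [p].
The resulting 10×16 matrix has rank 8, and its Smith normal form has invariant factors (1,1,1,1,1,1,1,1).

The boundary map ∂_2: C_2 → C_1 sends each 2-simplex [p,q,r] to [q,r] − [p,r] + [p,q]. For instance
  ∂[2,5,6] = [5,6] − [2,6] + [2,5],
  ∂[1,2,6] = [2,6] − [1,6] + [1,2].
The resulting 16×5 matrix has rank 5, and its Smith normal form has invariant factors (1,1,1,1,1).

Computing H_k = (kernel of ∂_k) / (image of ∂_{k+1}):

  H_1: rank ker ∂_1 − rank ∂_2 = (16 − 8) − 5 = 3, and the invariant factors of ∂_2 are all 1, so H_1 = Z^3.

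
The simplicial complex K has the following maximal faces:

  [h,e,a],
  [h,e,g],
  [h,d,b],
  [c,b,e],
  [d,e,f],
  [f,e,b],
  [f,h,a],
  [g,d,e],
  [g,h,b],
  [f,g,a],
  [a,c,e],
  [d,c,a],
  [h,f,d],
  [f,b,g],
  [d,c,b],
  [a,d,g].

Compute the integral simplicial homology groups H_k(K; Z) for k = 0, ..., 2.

H_0 ≅ Z,  H_1 ≅ Z^2,  H_2 ≅ Z.

K has 8 vertices, 24 edges, 16 triangles.
rank ∂_0 = 0, rank ∂_1 = 7 ⇒ b_0 = 8 − 0 − 7 = 1; all invariant factors of ∂_1 are 1 so no torsion. So H_0 = Z.
rank ∂_1 = 7, rank ∂_2 = 15 ⇒ b_1 = 24 − 7 − 15 = 2; all invariant factors of ∂_2 are 1 so no torsion. So H_1 = Z^2.
rank ∂_2 = 15, rank ∂_3 = 0 ⇒ b_2 = 16 − 15 − 0 = 1. So H_2 = Z.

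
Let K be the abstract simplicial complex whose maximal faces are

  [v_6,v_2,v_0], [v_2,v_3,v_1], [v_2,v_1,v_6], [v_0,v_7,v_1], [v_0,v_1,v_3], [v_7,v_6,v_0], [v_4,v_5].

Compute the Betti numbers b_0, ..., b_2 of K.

b_0 = 2, b_1 = 1, b_2 = 0.

Order the vertices as v_0 < v_1 < v_2 < v_3 < v_4 < v_5 < v_6 < v_7. Listing each simplex with vertices in this order, K has dimension 2 with simplices:

  0-simplices (8): [v_0], [v_1], [v_2], [v_3], [v_4], [v_5], [v_6], [v_7]
  1-simplices (13): [v_0,v_1], [v_0,v_2], [v_0,v_3], [v_0,v_6], [v_0,v_7], [v_1,v_2], [v_1,v_3], [v_1,v_6], [v_1,v_7], [v_2,v_3], [v_2,v_6], [v_4,v_5], [v_6,v_7]
  2-simplices (6): [v_0,v_1,v_3], [v_0,v_1,v_7], [v_0,v_2,v_6], [v_0,v_6,v_7], [v_1,v_2,v_3], [v_1,v_2,v_6]

Hence C_0 ≅ Z^8, C_1 ≅ Z^13, C_2 ≅ Z^6.

The boundary map ∂_1: C_1 → C_0 maps an edge to its endpoints' difference, ∂[p,q] = q − p.
The 8×13 boundary matrix has rank 6 and Smith normal form diag(1,1,1,1,1,1).

Boundary ∂_2: C_2 → C_1 sends each 2-simplex [p,q,r] to [q,r] − [p,r] + [p,q]. For instance
  ∂[v_0,v_1,v_7] = [v_1,v_7] − [v_0,v_7] + [v_0,v_1],
  ∂[v_1,v_2,v_6] = [v_2,v_6] − [v_1,v_6] + [v_1,v_2].
The 13×6 boundary matrix has rank 6 and Smith normal form diag(1,1,1,1,1,1).

From H_k ≅ ker(∂_k) / im(∂_{k+1}) we obtain:

  H_0: rank C_0 − rank ∂_1 = 8 − 6 = 2, and the invariant factors of ∂_1 are all 1, so H_0 = Z^2.
  H_1: rank ker ∂_1 − rank ∂_2 = (13 − 6) − 6 = 1, and the invariant factors of ∂_2 are all 1, so H_1 = Z.
  H_2: rank ker ∂_2 − rank ∂_3 = (6 − 6) − 0 = 0, and there is no ∂_3, so H_2 = 0.

As a check, the Euler characteristic is 8 − 13 + 6 = 1, which agrees with 2 − 1 + 0 = 1.

Hence the Betti numbers are b_0 = 2, b_1 = 1, b_2 = 0.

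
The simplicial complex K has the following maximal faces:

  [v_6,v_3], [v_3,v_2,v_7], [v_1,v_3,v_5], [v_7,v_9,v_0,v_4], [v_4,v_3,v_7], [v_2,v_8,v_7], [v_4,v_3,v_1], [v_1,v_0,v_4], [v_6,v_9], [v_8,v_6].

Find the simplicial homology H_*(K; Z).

Fix the vertex order v_0 < v_1 < v_2 < v_3 < v_4 < v_5 < v_6 < v_7 < v_8 < v_9 and write every simplex with vertices in increasing order. Then dim K = 3 and the simplices of K are:

  0-simplices (10): [v_0], [v_1], [v_2], [v_3], [v_4], [v_5], [v_6], [v_7], [v_8], [v_9]
  1-simplices (20): (20 of them)
  2-simplices (10): [v_0,v_1,v_4], [v_0,v_4,v_7], [v_0,v_4,v_9], [v_0,v_7,v_9], [v_1,v_3,v_4], [v_1,v_3,v_5], [v_2,v_3,v_7], [v_2,v_7,v_8], [v_3,v_4,v_7], [v_4,v_7,v_9]
  3-simplices (1): [v_0,v_4,v_7,v_9]

Hence C_0 ≅ Z^10, C_1 ≅ Z^20, C_2 ≅ Z^10, C_3 ≅ Z^1.

The boundary map ∂_1: C_1 → C_0 sends each edge [p,q] (with p < q) to q − p. For instance
  ∂[v_0,v_7] = [v_7] − [v_0].
As a 10×20 matrix over Z this has rank 9, with invariant factors (1,1,1,1,1,1,1,1,1).

Boundary ∂_2: C_2 → C_1 acts by ∂[p,q,r] = [q,r] − [p,r] + [p,q]. For instance
  ∂[v_1,v_3,v_5] = [v_3,v_5] − [v_1,v_5] + [v_1,v_3],
  ∂[v_4,v_7,v_9] = [v_7,v_9] − [v_4,v_9] + [v_4,v_7].
As a 20×10 matrix over Z this has rank 9, with invariant factors (1,1,1,1,1,1,1,1,1).

Boundary ∂_3: C_3 → C_2 sends each 3-simplex σ to the alternating sum Σ_i (−1)^i (σ with its i-th vertex removed). For instance
  ∂[v_0,v_4,v_7,v_9] = [v_4,v_7,v_9] − [v_0,v_7,v_9] + [v_0,v_4,v_9] − [v_0,v_4,v_7].
This gives a 10×1 integer matrix of rank 1; reducing to Smith normal form yields diagonal entries (1).

Now H_k = ker ∂_k / im ∂_{k+1}, so:

  H_0: rank C_0 − rank ∂_1 = 10 − 9 = 1, and the invariant factors of ∂_1 are all 1, so H_0 = Z.
  H_1: rank ker ∂_1 − rank ∂_2 = (20 − 9) − 9 = 2, and the invariant factors of ∂_2 are all 1, so H_1 = Z^2.
  H_2: rank ker ∂_2 − rank ∂_3 = (10 − 9) − 1 = 0, and the invariant factors of ∂_3 are all 1, so H_2 = 0.
  H_3: rank ker ∂_3 − rank ∂_4 = (1 − 1) − 0 = 0, and there is no ∂_4, so H_3 = 0.

As a check, the Euler characteristic is 10 − 20 + 10 − 1 = -1, which agrees with 1 − 2 + 0 − 0 = -1.

H_0 ≅ Z,  H_1 ≅ Z^2,  H_2 = 0,  H_3 = 0.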